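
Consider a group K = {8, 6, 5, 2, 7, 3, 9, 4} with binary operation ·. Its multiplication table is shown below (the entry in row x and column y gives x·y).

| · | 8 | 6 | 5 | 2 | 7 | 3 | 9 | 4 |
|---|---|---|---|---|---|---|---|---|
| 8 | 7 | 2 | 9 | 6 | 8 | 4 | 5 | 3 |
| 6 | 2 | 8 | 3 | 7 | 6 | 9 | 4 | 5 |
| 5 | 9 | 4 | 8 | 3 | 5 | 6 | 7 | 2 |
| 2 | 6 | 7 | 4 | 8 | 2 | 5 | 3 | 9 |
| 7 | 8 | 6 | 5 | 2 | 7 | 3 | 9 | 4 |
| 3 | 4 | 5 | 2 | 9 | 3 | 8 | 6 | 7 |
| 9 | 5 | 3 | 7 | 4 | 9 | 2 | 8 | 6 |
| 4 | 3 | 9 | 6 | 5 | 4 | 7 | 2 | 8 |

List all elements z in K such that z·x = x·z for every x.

An element z is central iff its row equals its column in the table.
For 3: 3·6 = 5 ≠ 9 = 6·3, so 3 ∉ Z.
Checking each element this way leaves Z(K) = {7, 8}.
(Structurally, K here is isomorphic to the quaternion group Q_8.)

{7, 8}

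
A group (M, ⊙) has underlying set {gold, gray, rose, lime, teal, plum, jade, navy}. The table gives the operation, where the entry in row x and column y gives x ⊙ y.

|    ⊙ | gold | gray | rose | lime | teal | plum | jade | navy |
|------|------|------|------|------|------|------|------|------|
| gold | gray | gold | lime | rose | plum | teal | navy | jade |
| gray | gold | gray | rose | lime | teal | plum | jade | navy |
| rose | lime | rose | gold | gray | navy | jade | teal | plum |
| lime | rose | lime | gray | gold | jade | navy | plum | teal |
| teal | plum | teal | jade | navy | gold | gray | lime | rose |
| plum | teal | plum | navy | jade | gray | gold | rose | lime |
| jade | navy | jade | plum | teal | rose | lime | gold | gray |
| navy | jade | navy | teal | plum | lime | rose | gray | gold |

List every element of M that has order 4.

Identity is gray. Compute the order of each non-identity element by repeated multiplication:
  gold: gold → gray  (order 2)
  rose: rose → gold → lime → gray  (order 4)
  lime: lime → gold → rose → gray  (order 4)
  teal: teal → gold → plum → gray  (order 4)
  plum: plum → gold → teal → gray  (order 4)
  jade: jade → gold → navy → gray  (order 4)
  navy: navy → gold → jade → gray  (order 4)
Elements of order 4: {jade, lime, navy, plum, rose, teal}.

{jade, lime, navy, plum, rose, teal}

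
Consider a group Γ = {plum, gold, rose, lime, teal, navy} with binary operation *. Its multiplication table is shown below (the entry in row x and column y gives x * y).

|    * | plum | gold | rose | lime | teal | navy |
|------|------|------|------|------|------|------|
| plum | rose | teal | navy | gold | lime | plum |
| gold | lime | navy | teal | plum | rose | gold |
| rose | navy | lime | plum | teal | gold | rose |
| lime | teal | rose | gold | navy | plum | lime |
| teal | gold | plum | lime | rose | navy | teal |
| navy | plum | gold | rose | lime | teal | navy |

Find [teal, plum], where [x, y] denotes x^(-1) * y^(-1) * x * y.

Identity is navy; from the table teal^(-1) = teal and plum^(-1) = rose.
teal * rose = lime
lime * teal = plum
plum * plum = rose

rose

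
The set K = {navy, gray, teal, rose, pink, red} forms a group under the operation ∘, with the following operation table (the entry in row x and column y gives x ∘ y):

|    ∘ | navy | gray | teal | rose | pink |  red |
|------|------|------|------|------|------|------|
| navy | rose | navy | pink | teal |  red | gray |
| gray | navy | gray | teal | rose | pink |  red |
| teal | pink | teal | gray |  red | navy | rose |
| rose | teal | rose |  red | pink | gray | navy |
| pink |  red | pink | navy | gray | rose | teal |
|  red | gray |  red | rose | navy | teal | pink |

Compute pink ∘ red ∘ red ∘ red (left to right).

pink ∘ red = teal
teal ∘ red = rose
rose ∘ red = navy

navy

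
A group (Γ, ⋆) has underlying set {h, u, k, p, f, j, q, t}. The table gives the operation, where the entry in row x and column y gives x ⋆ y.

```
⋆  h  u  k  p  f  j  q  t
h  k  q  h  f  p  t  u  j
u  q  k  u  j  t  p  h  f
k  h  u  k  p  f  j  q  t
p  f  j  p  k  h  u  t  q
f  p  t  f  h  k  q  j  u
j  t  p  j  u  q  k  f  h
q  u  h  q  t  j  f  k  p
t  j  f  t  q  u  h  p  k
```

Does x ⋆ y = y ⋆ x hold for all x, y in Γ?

Check whether the table is symmetric across its main diagonal.
Every entry (row x, col y) equals the entry (row y, col x), so Γ is abelian.

Yes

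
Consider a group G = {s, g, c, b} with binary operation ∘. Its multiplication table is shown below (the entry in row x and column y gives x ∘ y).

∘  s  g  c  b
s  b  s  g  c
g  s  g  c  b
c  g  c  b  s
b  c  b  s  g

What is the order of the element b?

2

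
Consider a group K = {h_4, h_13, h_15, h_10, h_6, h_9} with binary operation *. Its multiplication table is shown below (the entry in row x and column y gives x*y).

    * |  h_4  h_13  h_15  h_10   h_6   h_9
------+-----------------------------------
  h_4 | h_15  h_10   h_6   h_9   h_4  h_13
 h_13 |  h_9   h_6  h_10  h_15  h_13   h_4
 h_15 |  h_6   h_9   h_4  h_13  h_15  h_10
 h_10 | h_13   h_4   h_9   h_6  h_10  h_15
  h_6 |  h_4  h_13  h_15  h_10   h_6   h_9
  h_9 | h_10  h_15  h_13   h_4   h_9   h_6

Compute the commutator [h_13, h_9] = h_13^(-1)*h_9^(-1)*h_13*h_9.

h_15

Identity is h_6; from the table h_13^(-1) = h_13 and h_9^(-1) = h_9.
h_13*h_9 = h_4
h_4*h_13 = h_10
h_10*h_9 = h_15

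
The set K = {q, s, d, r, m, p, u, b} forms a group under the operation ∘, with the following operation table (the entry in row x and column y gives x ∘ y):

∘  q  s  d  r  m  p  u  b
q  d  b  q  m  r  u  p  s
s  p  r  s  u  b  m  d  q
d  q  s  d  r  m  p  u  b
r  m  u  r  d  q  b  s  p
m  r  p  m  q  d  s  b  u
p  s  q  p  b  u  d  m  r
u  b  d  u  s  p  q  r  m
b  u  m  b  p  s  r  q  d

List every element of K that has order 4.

Identity is d. Compute the order of each non-identity element by repeated multiplication:
  q: q → d  (order 2)
  s: s → r → u → d  (order 4)
  r: r → d  (order 2)
  m: m → d  (order 2)
  p: p → d  (order 2)
  u: u → r → s → d  (order 4)
  b: b → d  (order 2)
Elements of order 4: {s, u}.

{s, u}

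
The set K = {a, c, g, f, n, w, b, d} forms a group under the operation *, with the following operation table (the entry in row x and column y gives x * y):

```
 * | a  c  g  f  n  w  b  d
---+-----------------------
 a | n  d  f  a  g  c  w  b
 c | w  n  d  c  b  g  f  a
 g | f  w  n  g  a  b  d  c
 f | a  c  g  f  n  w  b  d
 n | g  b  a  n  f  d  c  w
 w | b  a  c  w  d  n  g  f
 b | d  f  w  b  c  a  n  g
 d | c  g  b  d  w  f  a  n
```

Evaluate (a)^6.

n

a^1 = a
a^2 = a * a = n
a^3 = n * a = g
a^4 = g * a = f
a^5 = f * a = a
a^6 = a * a = n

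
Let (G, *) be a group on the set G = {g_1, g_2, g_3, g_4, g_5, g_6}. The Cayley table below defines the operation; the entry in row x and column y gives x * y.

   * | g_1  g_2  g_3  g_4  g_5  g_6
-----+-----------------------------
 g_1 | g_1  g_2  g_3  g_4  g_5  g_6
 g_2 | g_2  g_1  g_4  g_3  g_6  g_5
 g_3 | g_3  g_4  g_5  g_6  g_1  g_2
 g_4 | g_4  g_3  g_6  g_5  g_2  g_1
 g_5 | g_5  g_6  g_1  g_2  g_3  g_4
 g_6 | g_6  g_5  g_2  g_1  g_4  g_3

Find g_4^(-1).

g_6

First locate the identity: row g_1 matches the header, so g_1 is the identity.
Scan row g_4 for g_1: g_4 * g_6 = g_1. Hence g_4^(-1) = g_6.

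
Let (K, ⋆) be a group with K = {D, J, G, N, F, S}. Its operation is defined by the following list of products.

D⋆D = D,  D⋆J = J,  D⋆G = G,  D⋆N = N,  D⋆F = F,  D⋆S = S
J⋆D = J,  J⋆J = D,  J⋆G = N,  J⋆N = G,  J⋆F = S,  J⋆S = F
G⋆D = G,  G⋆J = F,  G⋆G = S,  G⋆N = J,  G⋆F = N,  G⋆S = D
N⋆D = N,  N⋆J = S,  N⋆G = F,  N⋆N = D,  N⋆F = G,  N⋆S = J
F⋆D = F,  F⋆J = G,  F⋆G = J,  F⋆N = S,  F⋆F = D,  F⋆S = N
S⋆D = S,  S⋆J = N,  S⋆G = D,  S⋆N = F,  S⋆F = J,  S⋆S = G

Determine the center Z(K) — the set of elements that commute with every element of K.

An element z is central iff its row equals its column in the table.
For N: N ⋆ S = J ≠ F = S ⋆ N, so N ∉ Z.
Checking each element this way leaves Z(K) = {D}.

{D}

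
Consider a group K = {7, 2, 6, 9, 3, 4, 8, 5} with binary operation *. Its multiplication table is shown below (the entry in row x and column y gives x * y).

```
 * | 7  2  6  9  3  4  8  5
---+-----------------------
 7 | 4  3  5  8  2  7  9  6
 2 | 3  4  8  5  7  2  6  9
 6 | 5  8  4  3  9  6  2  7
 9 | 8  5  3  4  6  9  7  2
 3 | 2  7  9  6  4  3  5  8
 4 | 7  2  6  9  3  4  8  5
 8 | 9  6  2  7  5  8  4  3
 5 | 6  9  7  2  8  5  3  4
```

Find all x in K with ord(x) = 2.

Identity is 4. Compute the order of each non-identity element by repeated multiplication:
  7: 7 → 4  (order 2)
  2: 2 → 4  (order 2)
  6: 6 → 4  (order 2)
  9: 9 → 4  (order 2)
  3: 3 → 4  (order 2)
  8: 8 → 4  (order 2)
  5: 5 → 4  (order 2)
Elements of order 2: {2, 3, 5, 6, 7, 8, 9}.
(Structurally, K here is isomorphic to the elementary abelian group (Z_2)^3.)

{2, 3, 5, 6, 7, 8, 9}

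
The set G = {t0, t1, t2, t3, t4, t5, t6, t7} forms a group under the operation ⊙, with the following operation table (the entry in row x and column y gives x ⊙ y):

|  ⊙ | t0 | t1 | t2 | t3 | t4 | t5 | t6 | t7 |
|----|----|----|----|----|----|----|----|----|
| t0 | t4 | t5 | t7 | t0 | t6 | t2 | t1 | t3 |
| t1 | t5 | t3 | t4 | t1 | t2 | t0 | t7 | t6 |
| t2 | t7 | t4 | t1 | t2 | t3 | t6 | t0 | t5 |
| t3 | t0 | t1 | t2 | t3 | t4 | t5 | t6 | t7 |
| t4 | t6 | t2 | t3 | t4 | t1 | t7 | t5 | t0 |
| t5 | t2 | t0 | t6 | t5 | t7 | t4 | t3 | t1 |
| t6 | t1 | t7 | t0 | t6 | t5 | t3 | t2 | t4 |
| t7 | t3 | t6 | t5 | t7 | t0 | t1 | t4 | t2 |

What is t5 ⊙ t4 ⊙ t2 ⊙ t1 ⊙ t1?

t5

t5 ⊙ t4 = t7
t7 ⊙ t2 = t5
t5 ⊙ t1 = t0
t0 ⊙ t1 = t5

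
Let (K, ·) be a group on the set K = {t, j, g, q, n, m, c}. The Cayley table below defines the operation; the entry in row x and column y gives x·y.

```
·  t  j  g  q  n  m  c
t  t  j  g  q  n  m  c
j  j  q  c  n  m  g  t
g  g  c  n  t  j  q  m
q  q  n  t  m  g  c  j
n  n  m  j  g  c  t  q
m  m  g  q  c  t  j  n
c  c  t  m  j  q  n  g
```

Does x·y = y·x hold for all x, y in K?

Yes

Check whether the table is symmetric across its main diagonal.
Every entry (row x, col y) equals the entry (row y, col x), so K is abelian.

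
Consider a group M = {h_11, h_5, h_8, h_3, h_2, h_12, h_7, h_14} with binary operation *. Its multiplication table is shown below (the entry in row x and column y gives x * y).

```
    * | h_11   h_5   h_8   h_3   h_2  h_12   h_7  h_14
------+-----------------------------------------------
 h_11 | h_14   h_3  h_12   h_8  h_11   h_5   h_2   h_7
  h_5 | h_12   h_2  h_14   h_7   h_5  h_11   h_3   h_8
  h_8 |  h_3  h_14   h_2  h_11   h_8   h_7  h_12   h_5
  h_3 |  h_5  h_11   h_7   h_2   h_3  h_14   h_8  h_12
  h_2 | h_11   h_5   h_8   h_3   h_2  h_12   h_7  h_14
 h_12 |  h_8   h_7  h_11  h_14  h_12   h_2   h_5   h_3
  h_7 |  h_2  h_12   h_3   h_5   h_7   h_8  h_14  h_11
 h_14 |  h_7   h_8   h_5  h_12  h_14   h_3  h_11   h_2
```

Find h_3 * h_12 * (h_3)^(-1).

h_12

The identity is h_2. In row h_3, the entry h_2 sits in column h_3, so h_3^(-1) = h_3.
h_3 * h_12 = h_14
h_14 * h_3 = h_12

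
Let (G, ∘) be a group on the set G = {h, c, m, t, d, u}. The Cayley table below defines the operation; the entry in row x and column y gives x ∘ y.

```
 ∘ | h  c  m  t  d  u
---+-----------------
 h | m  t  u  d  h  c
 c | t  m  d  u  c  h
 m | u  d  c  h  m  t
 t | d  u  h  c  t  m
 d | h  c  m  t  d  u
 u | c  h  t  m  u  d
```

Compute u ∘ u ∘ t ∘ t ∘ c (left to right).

m

u ∘ u = d
d ∘ t = t
t ∘ t = c
c ∘ c = m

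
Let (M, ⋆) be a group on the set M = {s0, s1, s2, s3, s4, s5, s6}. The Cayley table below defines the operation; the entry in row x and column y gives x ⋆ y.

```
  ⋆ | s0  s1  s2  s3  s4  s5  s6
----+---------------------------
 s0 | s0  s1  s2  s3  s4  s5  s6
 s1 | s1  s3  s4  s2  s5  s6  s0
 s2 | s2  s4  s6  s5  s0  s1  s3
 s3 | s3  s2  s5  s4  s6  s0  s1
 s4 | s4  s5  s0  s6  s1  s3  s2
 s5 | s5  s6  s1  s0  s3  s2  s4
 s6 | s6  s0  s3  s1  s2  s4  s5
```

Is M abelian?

Check whether the table is symmetric across its main diagonal.
Every entry (row x, col y) equals the entry (row y, col x), so M is abelian.

Yes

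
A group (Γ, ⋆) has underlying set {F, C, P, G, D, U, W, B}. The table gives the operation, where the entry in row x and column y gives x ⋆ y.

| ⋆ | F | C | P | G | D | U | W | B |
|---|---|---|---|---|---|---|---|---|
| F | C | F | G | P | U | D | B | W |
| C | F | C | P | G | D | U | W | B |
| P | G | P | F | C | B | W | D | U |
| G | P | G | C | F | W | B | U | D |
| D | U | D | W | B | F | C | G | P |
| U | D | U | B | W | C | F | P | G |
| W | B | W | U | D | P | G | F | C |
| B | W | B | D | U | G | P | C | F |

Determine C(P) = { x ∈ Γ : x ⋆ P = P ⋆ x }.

{C, F, G, P}

Compare row P with column P entry by entry.
F ⋆ P = G = P ⋆ F, so F commutes with P.
W ⋆ P = U but P ⋆ W = D, so W does not.
Collecting the elements that commute with P: C(P) = {C, F, G, P}.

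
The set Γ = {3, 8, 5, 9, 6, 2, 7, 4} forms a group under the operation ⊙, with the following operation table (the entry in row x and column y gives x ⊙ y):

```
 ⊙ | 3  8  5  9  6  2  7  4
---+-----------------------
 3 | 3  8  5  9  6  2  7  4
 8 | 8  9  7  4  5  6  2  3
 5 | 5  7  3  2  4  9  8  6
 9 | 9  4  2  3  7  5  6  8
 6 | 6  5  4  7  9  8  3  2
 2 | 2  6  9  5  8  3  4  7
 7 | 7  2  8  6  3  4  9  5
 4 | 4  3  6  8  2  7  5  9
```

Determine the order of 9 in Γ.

2

The identity element is 3 (its row matches the header).
9^1 = 9
9^2 = 9 ⊙ 9 = 3
The first power of 9 equal to the identity is 9^2, so ord(9) = 2.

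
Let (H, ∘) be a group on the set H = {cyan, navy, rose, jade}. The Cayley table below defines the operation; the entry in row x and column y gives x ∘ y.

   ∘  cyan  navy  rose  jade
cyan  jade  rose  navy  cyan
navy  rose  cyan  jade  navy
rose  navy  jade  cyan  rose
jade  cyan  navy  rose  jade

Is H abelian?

Check whether the table is symmetric across its main diagonal.
Every entry (row x, col y) equals the entry (row y, col x), so H is abelian.
(In fact H ≅ the cyclic group Z_4.)

Yes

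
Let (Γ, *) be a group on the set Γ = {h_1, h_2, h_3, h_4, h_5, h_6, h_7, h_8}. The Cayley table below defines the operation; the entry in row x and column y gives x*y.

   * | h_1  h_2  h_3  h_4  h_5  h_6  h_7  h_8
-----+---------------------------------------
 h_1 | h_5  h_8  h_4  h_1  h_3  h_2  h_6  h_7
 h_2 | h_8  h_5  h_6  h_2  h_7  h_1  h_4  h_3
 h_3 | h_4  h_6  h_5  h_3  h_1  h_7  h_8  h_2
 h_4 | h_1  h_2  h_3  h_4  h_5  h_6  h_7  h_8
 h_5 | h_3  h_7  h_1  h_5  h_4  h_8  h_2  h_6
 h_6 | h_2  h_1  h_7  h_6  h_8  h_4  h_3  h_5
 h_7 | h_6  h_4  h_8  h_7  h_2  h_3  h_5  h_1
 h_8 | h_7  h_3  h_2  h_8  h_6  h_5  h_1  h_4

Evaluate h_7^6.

h_5

h_7^1 = h_7
h_7^2 = h_7*h_7 = h_5
h_7^3 = h_5*h_7 = h_2
h_7^4 = h_2*h_7 = h_4
h_7^5 = h_4*h_7 = h_7
h_7^6 = h_7*h_7 = h_5
(Structurally, Γ here is isomorphic to Z_2 x Z_4.)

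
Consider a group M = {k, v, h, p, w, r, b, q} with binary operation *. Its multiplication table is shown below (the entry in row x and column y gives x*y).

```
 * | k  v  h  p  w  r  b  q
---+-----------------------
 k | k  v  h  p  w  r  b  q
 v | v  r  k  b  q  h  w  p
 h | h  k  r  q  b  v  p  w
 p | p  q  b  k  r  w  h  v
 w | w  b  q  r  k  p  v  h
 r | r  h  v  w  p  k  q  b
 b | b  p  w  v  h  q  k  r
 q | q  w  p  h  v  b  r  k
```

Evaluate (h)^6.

h^1 = h
h^2 = h*h = r
h^3 = r*h = v
h^4 = v*h = k
h^5 = k*h = h
h^6 = h*h = r

r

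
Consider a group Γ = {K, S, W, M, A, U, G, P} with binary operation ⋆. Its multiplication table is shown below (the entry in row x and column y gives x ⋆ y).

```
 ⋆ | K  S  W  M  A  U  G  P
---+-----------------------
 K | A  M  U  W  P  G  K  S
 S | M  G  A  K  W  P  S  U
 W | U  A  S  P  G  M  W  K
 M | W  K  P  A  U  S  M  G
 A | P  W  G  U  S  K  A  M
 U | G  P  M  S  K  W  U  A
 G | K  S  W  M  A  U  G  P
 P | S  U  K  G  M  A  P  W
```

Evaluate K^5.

M

K^1 = K
K^2 = K ⋆ K = A
K^3 = A ⋆ K = P
K^4 = P ⋆ K = S
K^5 = S ⋆ K = M
(Structurally, Γ here is isomorphic to the cyclic group Z_8.)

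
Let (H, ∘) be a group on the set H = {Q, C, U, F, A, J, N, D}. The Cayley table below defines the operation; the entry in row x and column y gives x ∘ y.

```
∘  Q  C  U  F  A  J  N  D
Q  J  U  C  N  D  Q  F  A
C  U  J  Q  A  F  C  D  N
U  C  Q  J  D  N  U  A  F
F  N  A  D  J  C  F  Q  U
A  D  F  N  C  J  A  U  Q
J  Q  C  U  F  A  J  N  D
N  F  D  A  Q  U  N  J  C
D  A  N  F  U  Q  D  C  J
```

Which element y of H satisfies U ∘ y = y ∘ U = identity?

U

First locate the identity: row J matches the header, so J is the identity.
Scan row U for J: U ∘ U = J. Hence U^(-1) = U.
(Structurally, H here is isomorphic to the elementary abelian group (Z_2)^3.)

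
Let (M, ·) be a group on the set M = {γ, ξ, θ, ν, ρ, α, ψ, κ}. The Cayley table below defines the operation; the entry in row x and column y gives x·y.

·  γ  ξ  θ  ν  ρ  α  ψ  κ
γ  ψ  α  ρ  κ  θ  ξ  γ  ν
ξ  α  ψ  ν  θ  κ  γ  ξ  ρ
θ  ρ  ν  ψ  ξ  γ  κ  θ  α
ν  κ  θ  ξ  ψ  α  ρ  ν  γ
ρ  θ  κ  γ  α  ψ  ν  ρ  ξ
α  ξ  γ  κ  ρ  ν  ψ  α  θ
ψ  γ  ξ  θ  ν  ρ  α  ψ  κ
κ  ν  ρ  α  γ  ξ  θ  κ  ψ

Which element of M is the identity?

The identity e satisfies e·x = x for all x, so its row in the table reproduces the column headers.
Row ψ reads: γ, ξ, θ, ν, ρ, α, ψ, κ — exactly the header order. So ψ is the identity.

ψ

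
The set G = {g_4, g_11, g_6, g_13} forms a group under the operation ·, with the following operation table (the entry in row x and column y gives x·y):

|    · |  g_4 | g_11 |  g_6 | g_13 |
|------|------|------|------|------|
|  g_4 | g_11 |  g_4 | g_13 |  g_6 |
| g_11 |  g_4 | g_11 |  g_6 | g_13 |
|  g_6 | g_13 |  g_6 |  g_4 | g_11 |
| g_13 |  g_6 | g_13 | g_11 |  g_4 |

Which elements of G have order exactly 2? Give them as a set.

{g_4}

Identity is g_11. Compute the order of each non-identity element by repeated multiplication:
  g_4: g_4 → g_11  (order 2)
  g_6: g_6 → g_4 → g_13 → g_11  (order 4)
  g_13: g_13 → g_4 → g_6 → g_11  (order 4)
Elements of order 2: {g_4}.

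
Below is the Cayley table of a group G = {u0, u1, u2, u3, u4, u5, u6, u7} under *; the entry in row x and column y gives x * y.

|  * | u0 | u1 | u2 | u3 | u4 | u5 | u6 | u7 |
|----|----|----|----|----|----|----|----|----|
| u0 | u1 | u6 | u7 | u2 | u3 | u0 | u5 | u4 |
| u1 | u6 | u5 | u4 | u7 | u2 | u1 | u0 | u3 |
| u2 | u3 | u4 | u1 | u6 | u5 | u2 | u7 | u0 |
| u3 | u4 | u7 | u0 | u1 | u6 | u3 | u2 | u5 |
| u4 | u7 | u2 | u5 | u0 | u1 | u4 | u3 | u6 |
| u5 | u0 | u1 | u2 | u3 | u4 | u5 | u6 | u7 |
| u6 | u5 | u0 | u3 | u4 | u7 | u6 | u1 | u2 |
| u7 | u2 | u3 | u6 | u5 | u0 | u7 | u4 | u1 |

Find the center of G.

{u1, u5}

An element z is central iff its row equals its column in the table.
For u3: u3 * u4 = u6 ≠ u0 = u4 * u3, so u3 ∉ Z.
Checking each element this way leaves Z(G) = {u1, u5}.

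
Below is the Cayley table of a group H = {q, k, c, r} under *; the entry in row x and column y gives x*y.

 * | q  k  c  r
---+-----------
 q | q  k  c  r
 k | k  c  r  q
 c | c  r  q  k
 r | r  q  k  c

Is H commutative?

Yes

Check whether the table is symmetric across its main diagonal.
Every entry (row x, col y) equals the entry (row y, col x), so H is abelian.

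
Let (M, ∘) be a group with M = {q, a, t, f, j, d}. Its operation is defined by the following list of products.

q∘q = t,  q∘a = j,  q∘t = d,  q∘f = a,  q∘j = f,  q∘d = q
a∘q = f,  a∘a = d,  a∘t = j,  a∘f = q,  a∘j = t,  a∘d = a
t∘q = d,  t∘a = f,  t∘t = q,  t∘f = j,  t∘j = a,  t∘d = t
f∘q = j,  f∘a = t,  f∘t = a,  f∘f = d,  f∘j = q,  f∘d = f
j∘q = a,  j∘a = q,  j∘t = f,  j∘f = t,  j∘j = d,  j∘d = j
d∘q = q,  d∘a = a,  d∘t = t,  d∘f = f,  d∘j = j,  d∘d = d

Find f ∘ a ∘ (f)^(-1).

The identity is d. In row f, the entry d sits in column f, so f^(-1) = f.
f ∘ a = t
t ∘ f = j

j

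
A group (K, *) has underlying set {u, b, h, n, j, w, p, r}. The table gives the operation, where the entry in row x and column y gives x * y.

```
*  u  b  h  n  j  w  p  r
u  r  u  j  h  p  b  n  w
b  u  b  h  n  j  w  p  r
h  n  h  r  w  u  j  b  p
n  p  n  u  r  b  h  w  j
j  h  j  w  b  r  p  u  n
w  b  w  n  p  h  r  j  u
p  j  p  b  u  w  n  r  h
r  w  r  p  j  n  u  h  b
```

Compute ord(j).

The identity element is b (its row matches the header).
j^1 = j
j^2 = j * j = r
j^3 = r * j = n
j^4 = n * j = b
The first power of j equal to the identity is j^4, so ord(j) = 4.

4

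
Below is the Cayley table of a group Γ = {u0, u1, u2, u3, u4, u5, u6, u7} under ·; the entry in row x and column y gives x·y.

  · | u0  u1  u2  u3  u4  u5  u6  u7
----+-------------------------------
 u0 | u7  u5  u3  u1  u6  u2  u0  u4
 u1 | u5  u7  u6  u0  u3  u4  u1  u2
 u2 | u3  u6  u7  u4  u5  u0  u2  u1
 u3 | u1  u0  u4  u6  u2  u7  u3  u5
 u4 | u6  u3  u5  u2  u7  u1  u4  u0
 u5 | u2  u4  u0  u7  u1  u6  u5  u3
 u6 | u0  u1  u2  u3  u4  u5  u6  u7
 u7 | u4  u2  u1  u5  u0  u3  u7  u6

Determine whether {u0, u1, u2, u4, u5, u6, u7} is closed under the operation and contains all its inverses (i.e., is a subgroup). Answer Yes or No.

u0·u2 = u3, which is not in {u0, u1, u2, u4, u5, u6, u7}.
The subset is not closed under ·, so it is not a subgroup.
(Structurally, Γ here is isomorphic to Z_2 x Z_4.)

No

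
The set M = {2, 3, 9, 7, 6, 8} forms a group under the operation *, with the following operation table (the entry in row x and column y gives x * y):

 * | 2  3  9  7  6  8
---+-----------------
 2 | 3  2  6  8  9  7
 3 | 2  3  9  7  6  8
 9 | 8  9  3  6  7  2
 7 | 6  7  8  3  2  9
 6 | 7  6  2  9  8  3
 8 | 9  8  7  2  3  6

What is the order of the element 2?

The identity element is 3 (its row matches the header).
2^1 = 2
2^2 = 2 * 2 = 3
The first power of 2 equal to the identity is 2^2, so ord(2) = 2.

2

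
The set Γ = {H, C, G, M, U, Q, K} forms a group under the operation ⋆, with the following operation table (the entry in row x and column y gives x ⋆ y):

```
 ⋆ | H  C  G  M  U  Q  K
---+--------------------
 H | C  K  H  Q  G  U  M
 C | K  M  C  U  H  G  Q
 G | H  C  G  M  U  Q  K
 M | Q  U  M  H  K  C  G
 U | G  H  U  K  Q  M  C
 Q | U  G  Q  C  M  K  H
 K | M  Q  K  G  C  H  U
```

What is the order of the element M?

7

The identity element is G (its row matches the header).
M^1 = M
M^2 = M ⋆ M = H
M^3 = H ⋆ M = Q
M^4 = Q ⋆ M = C
M^5 = C ⋆ M = U
M^6 = U ⋆ M = K
M^7 = K ⋆ M = G
The first power of M equal to the identity is M^7, so ord(M) = 7.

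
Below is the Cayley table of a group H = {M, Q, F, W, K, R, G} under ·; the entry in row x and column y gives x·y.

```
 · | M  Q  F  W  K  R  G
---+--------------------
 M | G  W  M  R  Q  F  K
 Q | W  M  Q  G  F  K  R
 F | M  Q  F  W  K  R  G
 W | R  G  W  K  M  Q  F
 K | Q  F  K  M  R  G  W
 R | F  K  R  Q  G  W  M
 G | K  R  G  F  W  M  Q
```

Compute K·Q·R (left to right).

K·Q = F
F·R = R

R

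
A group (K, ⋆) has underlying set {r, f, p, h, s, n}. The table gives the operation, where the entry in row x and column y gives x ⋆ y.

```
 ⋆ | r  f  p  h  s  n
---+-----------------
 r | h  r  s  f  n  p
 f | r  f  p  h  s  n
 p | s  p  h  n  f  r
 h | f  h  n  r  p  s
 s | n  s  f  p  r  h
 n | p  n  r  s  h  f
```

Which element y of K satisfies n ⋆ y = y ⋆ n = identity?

First locate the identity: row f matches the header, so f is the identity.
Scan row n for f: n ⋆ n = f. Hence n^(-1) = n.

n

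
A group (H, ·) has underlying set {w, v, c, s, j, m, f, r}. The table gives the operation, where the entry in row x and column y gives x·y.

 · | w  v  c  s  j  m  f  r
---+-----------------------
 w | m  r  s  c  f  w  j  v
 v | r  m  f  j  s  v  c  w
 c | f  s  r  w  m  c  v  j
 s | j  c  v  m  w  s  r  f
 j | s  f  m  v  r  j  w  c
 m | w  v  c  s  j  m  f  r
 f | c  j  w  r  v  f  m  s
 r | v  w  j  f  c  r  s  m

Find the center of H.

{m, r}

An element z is central iff its row equals its column in the table.
For w: w·c = s ≠ f = c·w, so w ∉ Z.
Checking each element this way leaves Z(H) = {m, r}.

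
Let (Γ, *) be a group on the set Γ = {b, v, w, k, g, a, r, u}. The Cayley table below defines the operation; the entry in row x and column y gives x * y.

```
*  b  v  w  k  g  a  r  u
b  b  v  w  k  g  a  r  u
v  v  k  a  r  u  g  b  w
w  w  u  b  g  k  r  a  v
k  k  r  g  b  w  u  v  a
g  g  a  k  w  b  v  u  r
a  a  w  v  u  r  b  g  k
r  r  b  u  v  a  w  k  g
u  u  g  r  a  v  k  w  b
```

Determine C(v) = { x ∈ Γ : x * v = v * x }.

Compare row v with column v entry by entry.
k * v = r = v * k, so k commutes with v.
u * v = g but v * u = w, so u does not.
Collecting the elements that commute with v: C(v) = {b, k, r, v}.

{b, k, r, v}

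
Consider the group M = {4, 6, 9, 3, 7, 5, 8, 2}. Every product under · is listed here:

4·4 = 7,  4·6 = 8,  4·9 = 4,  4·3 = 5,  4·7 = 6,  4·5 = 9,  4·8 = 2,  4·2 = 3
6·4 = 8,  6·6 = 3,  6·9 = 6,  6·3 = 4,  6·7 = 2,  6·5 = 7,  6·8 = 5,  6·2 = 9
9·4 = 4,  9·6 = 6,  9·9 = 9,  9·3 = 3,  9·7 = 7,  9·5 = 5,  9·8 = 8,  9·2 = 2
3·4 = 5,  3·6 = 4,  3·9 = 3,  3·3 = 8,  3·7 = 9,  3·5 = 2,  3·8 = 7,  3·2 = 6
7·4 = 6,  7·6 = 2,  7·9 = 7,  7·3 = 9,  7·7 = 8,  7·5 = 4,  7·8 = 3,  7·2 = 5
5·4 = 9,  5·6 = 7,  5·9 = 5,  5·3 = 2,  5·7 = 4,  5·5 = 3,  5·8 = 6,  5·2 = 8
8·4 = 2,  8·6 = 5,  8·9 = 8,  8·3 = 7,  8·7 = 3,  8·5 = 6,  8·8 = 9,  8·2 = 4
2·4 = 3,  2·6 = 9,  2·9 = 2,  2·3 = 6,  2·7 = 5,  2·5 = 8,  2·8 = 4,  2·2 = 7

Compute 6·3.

4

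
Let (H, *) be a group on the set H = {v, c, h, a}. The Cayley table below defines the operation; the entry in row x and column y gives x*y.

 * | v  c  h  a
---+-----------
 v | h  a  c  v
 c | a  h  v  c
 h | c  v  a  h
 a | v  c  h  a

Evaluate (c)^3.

v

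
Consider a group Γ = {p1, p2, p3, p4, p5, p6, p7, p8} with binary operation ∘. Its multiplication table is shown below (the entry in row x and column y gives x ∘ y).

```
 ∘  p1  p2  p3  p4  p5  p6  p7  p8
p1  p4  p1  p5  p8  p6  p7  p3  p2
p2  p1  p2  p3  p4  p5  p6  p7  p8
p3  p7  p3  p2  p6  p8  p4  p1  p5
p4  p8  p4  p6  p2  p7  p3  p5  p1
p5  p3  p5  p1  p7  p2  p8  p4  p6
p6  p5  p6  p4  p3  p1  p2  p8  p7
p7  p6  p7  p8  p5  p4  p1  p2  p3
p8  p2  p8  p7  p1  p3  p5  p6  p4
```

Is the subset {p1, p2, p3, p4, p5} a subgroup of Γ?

No

p4 ∘ p1 = p8, which is not in {p1, p2, p3, p4, p5}.
The subset is not closed under ∘, so it is not a subgroup.
(Structurally, Γ here is isomorphic to the dihedral group D_4.)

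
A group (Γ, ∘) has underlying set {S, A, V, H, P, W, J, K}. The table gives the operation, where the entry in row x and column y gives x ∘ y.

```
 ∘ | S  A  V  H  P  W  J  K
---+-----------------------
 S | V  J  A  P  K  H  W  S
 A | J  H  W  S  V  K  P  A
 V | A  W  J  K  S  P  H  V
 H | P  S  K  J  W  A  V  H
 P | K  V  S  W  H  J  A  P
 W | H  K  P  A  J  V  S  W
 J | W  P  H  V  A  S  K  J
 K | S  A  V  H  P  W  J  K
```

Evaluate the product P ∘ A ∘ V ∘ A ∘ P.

P ∘ A = V
V ∘ V = J
J ∘ A = P
P ∘ P = H

H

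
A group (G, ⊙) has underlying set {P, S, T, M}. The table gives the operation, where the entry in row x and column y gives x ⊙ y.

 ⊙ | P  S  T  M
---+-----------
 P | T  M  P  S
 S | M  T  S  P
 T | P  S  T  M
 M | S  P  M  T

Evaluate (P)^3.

P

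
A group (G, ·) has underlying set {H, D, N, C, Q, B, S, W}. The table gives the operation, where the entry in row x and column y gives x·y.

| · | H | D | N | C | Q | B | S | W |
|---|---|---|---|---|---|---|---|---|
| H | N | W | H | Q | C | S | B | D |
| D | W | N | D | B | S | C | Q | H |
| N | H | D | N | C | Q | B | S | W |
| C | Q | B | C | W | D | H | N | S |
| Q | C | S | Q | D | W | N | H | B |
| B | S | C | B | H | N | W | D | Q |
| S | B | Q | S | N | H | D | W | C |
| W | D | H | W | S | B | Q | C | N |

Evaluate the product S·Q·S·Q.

S·Q = H
H·S = B
B·Q = N

N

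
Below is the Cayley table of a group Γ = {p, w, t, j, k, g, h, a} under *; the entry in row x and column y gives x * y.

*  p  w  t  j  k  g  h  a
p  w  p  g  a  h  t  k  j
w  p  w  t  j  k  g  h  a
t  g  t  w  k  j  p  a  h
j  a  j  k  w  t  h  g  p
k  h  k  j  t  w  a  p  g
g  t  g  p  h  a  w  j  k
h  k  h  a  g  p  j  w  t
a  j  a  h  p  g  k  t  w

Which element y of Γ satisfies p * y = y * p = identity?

p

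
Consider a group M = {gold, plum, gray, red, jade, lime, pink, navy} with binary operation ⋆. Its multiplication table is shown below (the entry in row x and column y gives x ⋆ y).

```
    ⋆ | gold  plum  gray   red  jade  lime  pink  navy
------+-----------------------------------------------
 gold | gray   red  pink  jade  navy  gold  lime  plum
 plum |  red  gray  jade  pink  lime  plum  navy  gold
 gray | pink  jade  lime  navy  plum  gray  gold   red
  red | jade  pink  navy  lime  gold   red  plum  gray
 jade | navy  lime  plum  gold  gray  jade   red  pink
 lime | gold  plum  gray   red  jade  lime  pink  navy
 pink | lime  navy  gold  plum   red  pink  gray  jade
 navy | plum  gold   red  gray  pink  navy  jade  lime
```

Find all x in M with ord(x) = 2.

Identity is lime. Compute the order of each non-identity element by repeated multiplication:
  gold: gold → gray → pink → lime  (order 4)
  plum: plum → gray → jade → lime  (order 4)
  gray: gray → lime  (order 2)
  red: red → lime  (order 2)
  jade: jade → gray → plum → lime  (order 4)
  pink: pink → gray → gold → lime  (order 4)
  navy: navy → lime  (order 2)
Elements of order 2: {gray, navy, red}.

{gray, navy, red}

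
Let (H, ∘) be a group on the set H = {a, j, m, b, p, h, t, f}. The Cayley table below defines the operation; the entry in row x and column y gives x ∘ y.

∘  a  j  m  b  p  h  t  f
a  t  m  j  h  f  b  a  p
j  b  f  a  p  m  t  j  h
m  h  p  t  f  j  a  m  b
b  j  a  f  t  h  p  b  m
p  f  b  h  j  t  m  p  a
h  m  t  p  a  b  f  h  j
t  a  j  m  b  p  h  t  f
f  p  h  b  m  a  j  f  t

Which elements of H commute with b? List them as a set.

Compare row b with column b entry by entry.
m ∘ b = f = b ∘ m, so m commutes with b.
j ∘ b = p but b ∘ j = a, so j does not.
Collecting the elements that commute with b: C(b) = {b, f, m, t}.

{b, f, m, t}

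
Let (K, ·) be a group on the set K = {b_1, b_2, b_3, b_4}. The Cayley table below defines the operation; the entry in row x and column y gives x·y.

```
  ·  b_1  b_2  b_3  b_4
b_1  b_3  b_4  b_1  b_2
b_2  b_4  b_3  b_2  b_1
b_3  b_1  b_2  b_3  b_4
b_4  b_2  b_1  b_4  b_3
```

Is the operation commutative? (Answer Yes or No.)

Yes

Check whether the table is symmetric across its main diagonal.
Every entry (row x, col y) equals the entry (row y, col x), so K is abelian.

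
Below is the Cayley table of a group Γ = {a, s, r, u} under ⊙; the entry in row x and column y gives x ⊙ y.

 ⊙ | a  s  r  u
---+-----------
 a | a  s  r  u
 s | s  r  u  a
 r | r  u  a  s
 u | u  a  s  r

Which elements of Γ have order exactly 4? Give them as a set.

{s, u}

Identity is a. Compute the order of each non-identity element by repeated multiplication:
  s: s → r → u → a  (order 4)
  r: r → a  (order 2)
  u: u → r → s → a  (order 4)
Elements of order 4: {s, u}.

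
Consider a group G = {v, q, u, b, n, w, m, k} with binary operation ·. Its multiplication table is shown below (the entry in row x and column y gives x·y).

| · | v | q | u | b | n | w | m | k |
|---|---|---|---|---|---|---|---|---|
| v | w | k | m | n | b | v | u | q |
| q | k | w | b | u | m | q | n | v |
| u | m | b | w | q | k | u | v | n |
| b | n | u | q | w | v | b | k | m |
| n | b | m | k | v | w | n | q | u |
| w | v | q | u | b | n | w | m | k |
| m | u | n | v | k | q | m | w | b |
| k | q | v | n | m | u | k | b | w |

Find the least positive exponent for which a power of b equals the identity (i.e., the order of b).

2

The identity element is w (its row matches the header).
b^1 = b
b^2 = b·b = w
The first power of b equal to the identity is b^2, so ord(b) = 2.
(Structurally, G here is isomorphic to the elementary abelian group (Z_2)^3.)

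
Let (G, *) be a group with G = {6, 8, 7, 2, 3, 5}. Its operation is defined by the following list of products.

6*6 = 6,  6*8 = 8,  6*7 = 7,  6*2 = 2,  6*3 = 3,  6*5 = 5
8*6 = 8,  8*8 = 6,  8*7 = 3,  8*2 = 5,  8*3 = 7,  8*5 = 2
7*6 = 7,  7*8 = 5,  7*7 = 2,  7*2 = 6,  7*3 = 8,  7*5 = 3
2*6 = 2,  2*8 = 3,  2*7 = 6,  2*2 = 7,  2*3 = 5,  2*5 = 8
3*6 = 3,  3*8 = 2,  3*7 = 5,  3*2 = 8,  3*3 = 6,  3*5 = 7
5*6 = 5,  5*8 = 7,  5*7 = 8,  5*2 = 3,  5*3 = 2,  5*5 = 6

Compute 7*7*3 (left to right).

7*7 = 2
2*3 = 5
(Structurally, G here is isomorphic to the symmetric group S_3.)

5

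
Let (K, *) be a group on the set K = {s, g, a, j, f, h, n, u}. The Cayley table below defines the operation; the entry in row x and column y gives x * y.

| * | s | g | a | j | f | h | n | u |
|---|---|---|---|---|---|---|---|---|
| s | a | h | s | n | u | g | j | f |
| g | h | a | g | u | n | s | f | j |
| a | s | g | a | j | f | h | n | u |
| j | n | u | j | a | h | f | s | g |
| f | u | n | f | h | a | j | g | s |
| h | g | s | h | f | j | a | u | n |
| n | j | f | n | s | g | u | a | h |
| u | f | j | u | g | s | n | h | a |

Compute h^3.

h^1 = h
h^2 = h * h = a
h^3 = a * h = h

h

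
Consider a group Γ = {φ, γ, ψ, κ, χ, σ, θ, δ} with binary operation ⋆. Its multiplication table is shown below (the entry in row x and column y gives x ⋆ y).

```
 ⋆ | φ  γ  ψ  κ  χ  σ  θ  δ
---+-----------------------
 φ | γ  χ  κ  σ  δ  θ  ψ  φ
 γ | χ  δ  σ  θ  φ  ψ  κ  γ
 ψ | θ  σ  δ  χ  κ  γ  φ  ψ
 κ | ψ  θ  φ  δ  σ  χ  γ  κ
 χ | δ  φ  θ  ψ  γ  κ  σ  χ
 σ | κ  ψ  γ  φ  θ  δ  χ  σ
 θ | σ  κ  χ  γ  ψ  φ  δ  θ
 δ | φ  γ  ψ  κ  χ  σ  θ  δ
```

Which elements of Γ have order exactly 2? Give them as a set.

{γ, θ, κ, σ, ψ}

Identity is δ. Compute the order of each non-identity element by repeated multiplication:
  φ: φ → γ → χ → δ  (order 4)
  γ: γ → δ  (order 2)
  ψ: ψ → δ  (order 2)
  κ: κ → δ  (order 2)
  χ: χ → γ → φ → δ  (order 4)
  σ: σ → δ  (order 2)
  θ: θ → δ  (order 2)
Elements of order 2: {γ, θ, κ, σ, ψ}.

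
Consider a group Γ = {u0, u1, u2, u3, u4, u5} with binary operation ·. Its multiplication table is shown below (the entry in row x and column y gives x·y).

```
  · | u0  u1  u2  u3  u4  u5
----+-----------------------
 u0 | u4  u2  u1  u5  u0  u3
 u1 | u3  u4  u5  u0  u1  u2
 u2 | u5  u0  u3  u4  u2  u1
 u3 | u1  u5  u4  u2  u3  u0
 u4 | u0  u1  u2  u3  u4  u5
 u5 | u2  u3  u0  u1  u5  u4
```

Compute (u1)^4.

u1^1 = u1
u1^2 = u1·u1 = u4
u1^3 = u4·u1 = u1
u1^4 = u1·u1 = u4
(Structurally, Γ here is isomorphic to the symmetric group S_3.)

u4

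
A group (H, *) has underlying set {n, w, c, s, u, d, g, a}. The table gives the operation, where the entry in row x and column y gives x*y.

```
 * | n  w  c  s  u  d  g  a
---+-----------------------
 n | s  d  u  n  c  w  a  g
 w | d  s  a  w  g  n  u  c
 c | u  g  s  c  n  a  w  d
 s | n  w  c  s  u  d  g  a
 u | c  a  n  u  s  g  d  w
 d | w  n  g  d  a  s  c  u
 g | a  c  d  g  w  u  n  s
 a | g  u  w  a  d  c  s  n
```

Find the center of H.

An element z is central iff its row equals its column in the table.
For g: g*u = w ≠ d = u*g, so g ∉ Z.
Checking each element this way leaves Z(H) = {n, s}.

{n, s}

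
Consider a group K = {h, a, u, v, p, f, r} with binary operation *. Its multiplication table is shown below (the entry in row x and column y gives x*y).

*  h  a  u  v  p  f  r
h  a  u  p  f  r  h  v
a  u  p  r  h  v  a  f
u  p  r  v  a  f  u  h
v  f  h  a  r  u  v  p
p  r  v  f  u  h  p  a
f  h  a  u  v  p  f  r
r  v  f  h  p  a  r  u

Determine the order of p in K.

The identity element is f (its row matches the header).
p^1 = p
p^2 = p*p = h
p^3 = h*p = r
p^4 = r*p = a
p^5 = a*p = v
p^6 = v*p = u
p^7 = u*p = f
The first power of p equal to the identity is p^7, so ord(p) = 7.

7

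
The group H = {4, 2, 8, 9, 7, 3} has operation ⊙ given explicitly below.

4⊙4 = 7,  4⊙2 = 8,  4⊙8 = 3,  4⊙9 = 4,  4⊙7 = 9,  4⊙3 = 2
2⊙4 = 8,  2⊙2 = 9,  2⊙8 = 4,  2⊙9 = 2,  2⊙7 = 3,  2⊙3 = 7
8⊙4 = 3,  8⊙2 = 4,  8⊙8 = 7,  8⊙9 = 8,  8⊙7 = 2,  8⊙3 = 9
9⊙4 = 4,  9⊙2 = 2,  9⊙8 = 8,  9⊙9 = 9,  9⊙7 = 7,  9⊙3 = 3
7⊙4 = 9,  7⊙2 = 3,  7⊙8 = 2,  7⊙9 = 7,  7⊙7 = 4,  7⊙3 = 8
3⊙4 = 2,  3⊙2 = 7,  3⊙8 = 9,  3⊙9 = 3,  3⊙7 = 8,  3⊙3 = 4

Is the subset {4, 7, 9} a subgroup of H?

Yes

{4, 7, 9} contains the identity 9.
Checking products: every product of two elements of {4, 7, 9} (read from the table) lies in {4, 7, 9}, so the set is closed.
In a finite group, a nonempty closed subset is a subgroup. So {4, 7, 9} ≤ H.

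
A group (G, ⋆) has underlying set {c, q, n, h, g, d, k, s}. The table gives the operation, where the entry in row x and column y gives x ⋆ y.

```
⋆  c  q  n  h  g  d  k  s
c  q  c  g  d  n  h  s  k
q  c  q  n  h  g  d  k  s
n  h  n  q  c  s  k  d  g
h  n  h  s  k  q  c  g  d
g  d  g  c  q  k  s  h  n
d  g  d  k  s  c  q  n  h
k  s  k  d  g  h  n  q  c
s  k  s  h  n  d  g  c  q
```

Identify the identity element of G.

q

The identity e satisfies e ⋆ x = x for all x, so its row in the table reproduces the column headers.
Row q reads: c, q, n, h, g, d, k, s — exactly the header order. So q is the identity.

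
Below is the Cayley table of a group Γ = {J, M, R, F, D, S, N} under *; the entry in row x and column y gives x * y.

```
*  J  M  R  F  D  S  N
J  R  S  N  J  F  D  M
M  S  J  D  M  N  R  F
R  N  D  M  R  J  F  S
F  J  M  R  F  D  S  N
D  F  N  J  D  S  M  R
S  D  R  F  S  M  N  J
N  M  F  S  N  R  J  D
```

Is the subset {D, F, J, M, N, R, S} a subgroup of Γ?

Yes

{D, F, J, M, N, R, S} contains the identity F.
Checking products: every product of two elements of {D, F, J, M, N, R, S} (read from the table) lies in {D, F, J, M, N, R, S}, so the set is closed.
In a finite group, a nonempty closed subset is a subgroup. So {D, F, J, M, N, R, S} ≤ Γ.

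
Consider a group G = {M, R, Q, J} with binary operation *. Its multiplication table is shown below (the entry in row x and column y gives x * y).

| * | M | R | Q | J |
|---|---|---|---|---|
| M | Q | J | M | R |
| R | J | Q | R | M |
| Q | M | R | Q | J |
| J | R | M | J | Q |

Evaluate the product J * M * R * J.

J

J * M = R
R * R = Q
Q * J = J
(Structurally, G here is isomorphic to the Klein four-group V_4.)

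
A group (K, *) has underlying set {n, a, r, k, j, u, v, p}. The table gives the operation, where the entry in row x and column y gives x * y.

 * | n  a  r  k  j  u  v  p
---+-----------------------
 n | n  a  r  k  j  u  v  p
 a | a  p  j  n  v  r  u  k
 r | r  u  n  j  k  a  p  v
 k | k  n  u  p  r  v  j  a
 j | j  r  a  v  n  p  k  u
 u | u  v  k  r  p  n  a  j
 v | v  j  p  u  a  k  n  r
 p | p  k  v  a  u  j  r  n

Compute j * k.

Read row j, column k: j * k = v.

v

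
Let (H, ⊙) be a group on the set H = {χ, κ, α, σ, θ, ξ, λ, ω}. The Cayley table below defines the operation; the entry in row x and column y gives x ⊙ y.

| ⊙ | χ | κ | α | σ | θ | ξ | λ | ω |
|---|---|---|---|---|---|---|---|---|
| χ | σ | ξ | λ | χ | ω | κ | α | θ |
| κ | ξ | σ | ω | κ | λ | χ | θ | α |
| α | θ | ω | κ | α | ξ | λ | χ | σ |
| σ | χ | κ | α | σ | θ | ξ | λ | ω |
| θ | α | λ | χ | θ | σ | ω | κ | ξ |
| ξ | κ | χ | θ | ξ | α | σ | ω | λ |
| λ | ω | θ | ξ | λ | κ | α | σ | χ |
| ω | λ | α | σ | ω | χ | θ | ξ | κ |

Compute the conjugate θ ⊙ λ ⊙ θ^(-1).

λ

The identity is σ. In row θ, the entry σ sits in column θ, so θ^(-1) = θ.
θ ⊙ λ = κ
κ ⊙ θ = λ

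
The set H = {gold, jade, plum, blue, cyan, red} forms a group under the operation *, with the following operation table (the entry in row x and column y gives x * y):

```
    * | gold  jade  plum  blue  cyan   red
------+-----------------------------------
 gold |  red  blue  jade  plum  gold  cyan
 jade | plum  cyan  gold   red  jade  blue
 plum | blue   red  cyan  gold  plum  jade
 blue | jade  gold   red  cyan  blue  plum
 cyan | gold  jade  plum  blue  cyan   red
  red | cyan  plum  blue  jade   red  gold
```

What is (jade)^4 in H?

jade^1 = jade
jade^2 = jade * jade = cyan
jade^3 = cyan * jade = jade
jade^4 = jade * jade = cyan

cyan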